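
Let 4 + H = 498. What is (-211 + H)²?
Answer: 80089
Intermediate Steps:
H = 494 (H = -4 + 498 = 494)
(-211 + H)² = (-211 + 494)² = 283² = 80089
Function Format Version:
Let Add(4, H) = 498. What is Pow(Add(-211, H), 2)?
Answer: 80089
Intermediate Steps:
H = 494 (H = Add(-4, 498) = 494)
Pow(Add(-211, H), 2) = Pow(Add(-211, 494), 2) = Pow(283, 2) = 80089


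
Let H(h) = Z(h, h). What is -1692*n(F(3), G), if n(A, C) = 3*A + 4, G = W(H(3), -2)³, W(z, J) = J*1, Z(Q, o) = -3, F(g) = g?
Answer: -21996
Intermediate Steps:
H(h) = -3
W(z, J) = J
G = -8 (G = (-2)³ = -8)
n(A, C) = 4 + 3*A
-1692*n(F(3), G) = -1692*(4 + 3*3) = -1692*(4 + 9) = -1692*13 = -21996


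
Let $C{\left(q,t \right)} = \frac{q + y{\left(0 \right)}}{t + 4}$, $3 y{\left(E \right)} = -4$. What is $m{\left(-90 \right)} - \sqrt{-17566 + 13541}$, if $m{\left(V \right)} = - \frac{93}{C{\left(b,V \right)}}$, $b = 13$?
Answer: $\frac{23994}{35} - 5 i \sqrt{161} \approx 685.54 - 63.443 i$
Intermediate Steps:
$y{\left(E \right)} = - \frac{4}{3}$ ($y{\left(E \right)} = \frac{1}{3} \left(-4\right) = - \frac{4}{3}$)
$C{\left(q,t \right)} = \frac{- \frac{4}{3} + q}{4 + t}$ ($C{\left(q,t \right)} = \frac{q - \frac{4}{3}}{t + 4} = \frac{- \frac{4}{3} + q}{4 + t}$)
$m{\left(V \right)} = - \frac{1116}{35} - \frac{279 V}{35}$ ($m{\left(V \right)} = - \frac{93}{\frac{1}{4 + V} \left(- \frac{4}{3} + 13\right)} = - \frac{93}{\frac{1}{4 + V} \frac{35}{3}} = - \frac{93}{\frac{35}{3} \frac{1}{4 + V}} = - 93 \left(\frac{12}{35} + \frac{3 V}{35}\right) = - \frac{1116}{35} - \frac{279 V}{35}$)
$m{\left(-90 \right)} - \sqrt{-17566 + 13541} = \left(- \frac{1116}{35} - - \frac{5022}{7}\right) - \sqrt{-17566 + 13541} = \left(- \frac{1116}{35} + \frac{5022}{7}\right) - \sqrt{-4025} = \frac{23994}{35} - 5 i \sqrt{161}$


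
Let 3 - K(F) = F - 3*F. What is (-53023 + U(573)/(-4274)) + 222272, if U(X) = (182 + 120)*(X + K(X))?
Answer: 361425091/2137 ≈ 1.6913e+5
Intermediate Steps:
K(F) = 3 + 2*F (K(F) = 3 - (F - 3*F) = 3 - (-2)*F = 3 + 2*F)
U(X) = 906 + 906*X (U(X) = (182 + 120)*(X + (3 + 2*X)) = 302*(3 + 3*X) = 906 + 906*X)
(-53023 + U(573)/(-4274)) + 222272 = (-53023 + (906 + 906*573)/(-4274)) + 222272 = (-53023 + (906 + 519138)*(-1/4274)) + 222272 = (-53023 + 520044*(-1/4274)) + 222272 = (-53023 - 260022/2137) + 222272 = -113570173/2137 + 222272 = 361425091/2137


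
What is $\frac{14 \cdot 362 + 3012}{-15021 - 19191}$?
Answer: $- \frac{2020}{8553} \approx -0.23617$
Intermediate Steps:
$\frac{14 \cdot 362 + 3012}{-15021 - 19191} = \frac{5068 + 3012}{-34212} = 8080 \left(- \frac{1}{34212}\right) = - \frac{2020}{8553}$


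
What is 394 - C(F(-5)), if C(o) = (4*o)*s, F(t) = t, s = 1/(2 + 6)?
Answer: 793/2 ≈ 396.50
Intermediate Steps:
s = ⅛ (s = 1/8 = ⅛ ≈ 0.12500)
C(o) = o/2 (C(o) = (4*o)*(⅛) = o/2)
394 - C(F(-5)) = 394 - (-5)/2 = 394 - 1*(-5/2) = 394 + 5/2 = 793/2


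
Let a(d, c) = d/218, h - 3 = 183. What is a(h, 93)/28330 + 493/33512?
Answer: 762742913/51742025320 ≈ 0.014741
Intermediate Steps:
h = 186 (h = 3 + 183 = 186)
a(d, c) = d/218 (a(d, c) = d*(1/218) = d/218)
a(h, 93)/28330 + 493/33512 = ((1/218)*186)/28330 + 493/33512 = (93/109)*(1/28330) + 493*(1/33512) = 93/3087970 + 493/33512 = 762742913/51742025320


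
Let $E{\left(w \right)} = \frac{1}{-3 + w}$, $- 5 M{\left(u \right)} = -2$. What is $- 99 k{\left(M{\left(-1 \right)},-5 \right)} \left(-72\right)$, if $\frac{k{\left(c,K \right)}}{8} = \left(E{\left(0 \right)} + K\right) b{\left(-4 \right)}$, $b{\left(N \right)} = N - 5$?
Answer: $2737152$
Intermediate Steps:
$M{\left(u \right)} = \frac{2}{5}$ ($M{\left(u \right)} = \left(- \frac{1}{5}\right) \left(-2\right) = \frac{2}{5}$)
$b{\left(N \right)} = -5 + N$ ($b{\left(N \right)} = N - 5 = -5 + N$)
$k{\left(c,K \right)} = 24 - 72 K$ ($k{\left(c,K \right)} = 8 \left(\frac{1}{-3 + 0} + K\right) \left(-5 - 4\right) = 8 \left(\frac{1}{-3} + K\right) \left(-9\right) = 8 \left(- \frac{1}{3} + K\right) \left(-9\right) = 8 \left(3 - 9 K\right) = 24 - 72 K$)
$- 99 k{\left(M{\left(-1 \right)},-5 \right)} \left(-72\right) = - 99 \left(24 - -360\right) \left(-72\right) = - 99 \left(24 + 360\right) \left(-72\right) = \left(-99\right) 384 \left(-72\right) = \left(-38016\right) \left(-72\right) = 2737152$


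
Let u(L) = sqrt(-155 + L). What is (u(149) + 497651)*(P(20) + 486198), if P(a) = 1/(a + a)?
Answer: 9678277333571/40 + 19447921*I*sqrt(6)/40 ≈ 2.4196e+11 + 1.1909e+6*I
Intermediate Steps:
P(a) = 1/(2*a)
(u(149) + 497651)*(P(20) + 486198) = (sqrt(-155 + 149) + 497651)*((1/2)/20 + 486198) = (sqrt(-6) + 497651)*((1/2)*(1/20) + 486198) = (I*sqrt(6) + 497651)*(1/40 + 486198) = (497651 + I*sqrt(6))*(19447921/40) = 9678277333571/40 + 19447921*I*sqrt(6)/40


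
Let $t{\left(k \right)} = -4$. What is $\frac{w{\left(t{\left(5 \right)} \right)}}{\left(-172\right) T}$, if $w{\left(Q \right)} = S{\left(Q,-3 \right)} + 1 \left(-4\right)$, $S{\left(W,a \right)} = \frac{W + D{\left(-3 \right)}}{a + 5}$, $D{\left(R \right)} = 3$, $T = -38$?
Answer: $- \frac{9}{13072} \approx -0.00068849$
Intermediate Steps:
$S{\left(W,a \right)} = \frac{3 + W}{5 + a}$ ($S{\left(W,a \right)} = \frac{W + 3}{a + 5} = \frac{3 + W}{5 + a}$)
$w{\left(Q \right)} = - \frac{5}{2} + \frac{Q}{2}$ ($w{\left(Q \right)} = \frac{3 + Q}{5 - 3} + 1 \left(-4\right) = \frac{3 + Q}{2} - 4 = \left(\frac{3}{2} + \frac{Q}{2}\right) - 4 = - \frac{5}{2} + \frac{Q}{2}$)
$\frac{w{\left(t{\left(5 \right)} \right)}}{\left(-172\right) T} = \frac{- \frac{5}{2} + \frac{1}{2} \left(-4\right)}{\left(-172\right) \left(-38\right)} = \frac{- \frac{5}{2} - 2}{6536} = \left(- \frac{9}{2}\right) \frac{1}{6536} = - \frac{9}{13072}$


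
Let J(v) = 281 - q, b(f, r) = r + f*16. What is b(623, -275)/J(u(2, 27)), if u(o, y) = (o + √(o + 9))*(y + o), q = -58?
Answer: 3231/113 ≈ 28.593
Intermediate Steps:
u(o, y) = (o + y)*(o + √(9 + o)) (u(o, y) = (o + √(9 + o))*(o + y) = (o + y)*(o + √(9 + o)))
b(f, r) = r + 16*f
J(v) = 339 (J(v) = 281 - 1*(-58) = 281 + 58 = 339)
b(623, -275)/J(u(2, 27)) = (-275 + 16*623)/339 = (-275 + 9968)*(1/339) = 9693*(1/339) = 3231/113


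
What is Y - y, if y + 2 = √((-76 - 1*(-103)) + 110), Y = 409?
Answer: 411 - √137 ≈ 399.30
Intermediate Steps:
y = -2 + √137 (y = -2 + √((-76 - 1*(-103)) + 110) = -2 + √((-76 + 103) + 110) = -2 + √(27 + 110) = -2 + √137 ≈ 9.7047)
Y - y = 409 - (-2 + √137) = 409 + (2 - √137) = 411 - √137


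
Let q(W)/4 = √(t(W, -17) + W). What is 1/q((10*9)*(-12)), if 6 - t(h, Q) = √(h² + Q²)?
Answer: -I/(4*√(1074 + √1166689)) ≈ -0.0053865*I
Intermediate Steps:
t(h, Q) = 6 - √(Q² + h²) (t(h, Q) = 6 - √(h² + Q²) = 6 - √(Q² + h²))
q(W) = 4*√(6 + W - √(289 + W²)) (q(W) = 4*√((6 - √((-17)² + W²)) + W) = 4*√((6 - √(289 + W²)) + W) = 4*√(6 + W - √(289 + W²)))
1/q((10*9)*(-12)) = 1/(4*√(6 + (10*9)*(-12) - √(289 + ((10*9)*(-12))²))) = 1/(4*√(6 + 90*(-12) - √(289 + (90*(-12))²))) = 1/(4*√(6 - 1080 - √(289 + (-1080)²))) = 1/(4*√(6 - 1080 - √(289 + 1166400))) = 1/(4*√(6 - 1080 - √1166689)) = 1/(4*√(-1074 - √1166689))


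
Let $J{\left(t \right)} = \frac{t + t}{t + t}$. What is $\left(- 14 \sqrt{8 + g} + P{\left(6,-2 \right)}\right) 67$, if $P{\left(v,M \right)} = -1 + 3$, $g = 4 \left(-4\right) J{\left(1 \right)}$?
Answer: $134 - 1876 i \sqrt{2} \approx 134.0 - 2653.1 i$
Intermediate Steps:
$J{\left(t \right)} = 1$ ($J{\left(t \right)} = \frac{2 t}{2 t} = 2 t \frac{1}{2 t} = 1$)
$g = -16$ ($g = 4 \left(-4\right) 1 = \left(-16\right) 1 = -16$)
$P{\left(v,M \right)} = 2$
$\left(- 14 \sqrt{8 + g} + P{\left(6,-2 \right)}\right) 67 = \left(- 14 \sqrt{8 - 16} + 2\right) 67 = \left(- 14 \sqrt{-8} + 2\right) 67 = \left(- 14 \cdot 2 i \sqrt{2} + 2\right) 67 = \left(- 28 i \sqrt{2} + 2\right) 67 = \left(2 - 28 i \sqrt{2}\right) 67 = 134 - 1876 i \sqrt{2}$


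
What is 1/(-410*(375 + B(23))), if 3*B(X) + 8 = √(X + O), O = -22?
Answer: -3/458380 ≈ -6.5448e-6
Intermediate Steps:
B(X) = -8/3 + √(-22 + X)/3 (B(X) = -8/3 + √(X - 22)/3 = -8/3 + √(-22 + X)/3)
1/(-410*(375 + B(23))) = 1/(-410*(375 + (-8/3 + √(-22 + 23)/3))) = 1/(-410*(375 + (-8/3 + √1/3))) = 1/(-410*(375 + (-8/3 + (⅓)*1))) = 1/(-410*(375 + (-8/3 + ⅓))) = 1/(-410*(375 - 7/3)) = 1/(-410*1118/3) = 1/(-458380/3) = -3/458380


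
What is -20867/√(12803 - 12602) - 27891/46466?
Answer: -27891/46466 - 20867*√201/201 ≈ -1472.4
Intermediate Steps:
-20867/√(12803 - 12602) - 27891/46466 = -20867*√201/201 - 27891*1/46466 = -20867*√201/201 - 27891/46466 = -27891/46466 - 20867*√201/201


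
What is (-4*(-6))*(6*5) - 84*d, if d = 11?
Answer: -204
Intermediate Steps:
(-4*(-6))*(6*5) - 84*d = (-4*(-6))*(6*5) - 84*11 = 24*30 - 924 = 720 - 924 = -204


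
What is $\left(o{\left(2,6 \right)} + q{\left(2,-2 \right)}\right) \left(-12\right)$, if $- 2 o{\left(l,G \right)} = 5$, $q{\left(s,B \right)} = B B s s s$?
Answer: $-354$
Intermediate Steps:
$q{\left(s,B \right)} = B^{2} s^{3}$ ($q{\left(s,B \right)} = B B s^{2} s = B^{2} s^{2} s = B^{2} s^{3}$)
$o{\left(l,G \right)} = - \frac{5}{2}$ ($o{\left(l,G \right)} = \left(- \frac{1}{2}\right) 5 = - \frac{5}{2}$)
$\left(o{\left(2,6 \right)} + q{\left(2,-2 \right)}\right) \left(-12\right) = \left(- \frac{5}{2} + \left(-2\right)^{2} \cdot 2^{3}\right) \left(-12\right) = \left(- \frac{5}{2} + 4 \cdot 8\right) \left(-12\right) = \left(- \frac{5}{2} + 32\right) \left(-12\right) = \frac{59}{2} \left(-12\right) = -354$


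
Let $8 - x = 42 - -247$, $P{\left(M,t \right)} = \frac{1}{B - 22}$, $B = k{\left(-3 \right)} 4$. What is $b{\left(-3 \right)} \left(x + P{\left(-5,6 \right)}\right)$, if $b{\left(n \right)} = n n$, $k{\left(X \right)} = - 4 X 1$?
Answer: $- \frac{65745}{26} \approx -2528.7$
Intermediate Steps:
$k{\left(X \right)} = - 4 X$
$B = 48$ ($B = \left(-4\right) \left(-3\right) 4 = 12 \cdot 4 = 48$)
$P{\left(M,t \right)} = \frac{1}{26}$ ($P{\left(M,t \right)} = \frac{1}{48 - 22} = \frac{1}{26}$)
$x = -281$ ($x = 8 - \left(42 - -247\right) = 8 - \left(42 + 247\right) = 8 - 289 = -281$)
$b{\left(n \right)} = n^{2}$
$b{\left(-3 \right)} \left(x + P{\left(-5,6 \right)}\right) = \left(-3\right)^{2} \left(-281 + \frac{1}{26}\right) = 9 \left(- \frac{7305}{26}\right) = - \frac{65745}{26}$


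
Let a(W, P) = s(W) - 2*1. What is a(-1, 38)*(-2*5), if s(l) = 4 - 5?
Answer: 30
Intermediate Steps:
s(l) = -1
a(W, P) = -3 (a(W, P) = -1 - 2*1 = -1 - 2 = -3)
a(-1, 38)*(-2*5) = -(-6)*5 = -3*(-10) = 30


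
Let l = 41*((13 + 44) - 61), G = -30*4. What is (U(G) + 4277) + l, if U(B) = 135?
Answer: 4248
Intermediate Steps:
G = -120
l = -164 (l = 41*(57 - 61) = 41*(-4) = -164)
(U(G) + 4277) + l = (135 + 4277) - 164 = 4412 - 164 = 4248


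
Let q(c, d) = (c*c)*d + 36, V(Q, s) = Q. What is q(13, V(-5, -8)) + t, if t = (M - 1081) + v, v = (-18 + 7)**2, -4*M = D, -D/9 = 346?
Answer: -1981/2 ≈ -990.50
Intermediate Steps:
D = -3114 (D = -9*346 = -3114)
M = 1557/2 (M = -1/4*(-3114) = 1557/2 ≈ 778.50)
v = 121 (v = (-11)**2 = 121)
q(c, d) = 36 + d*c**2 (q(c, d) = c**2*d + 36 = d*c**2 + 36 = 36 + d*c**2)
t = -363/2 (t = (1557/2 - 1081) + 121 = -605/2 + 121 = -363/2 ≈ -181.50)
q(13, V(-5, -8)) + t = (36 - 5*13**2) - 363/2 = (36 - 5*169) - 363/2 = (36 - 845) - 363/2 = -809 - 363/2 = -1981/2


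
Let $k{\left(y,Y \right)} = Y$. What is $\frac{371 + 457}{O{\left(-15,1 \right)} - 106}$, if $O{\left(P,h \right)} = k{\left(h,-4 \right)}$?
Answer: $- \frac{414}{55} \approx -7.5273$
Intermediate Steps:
$O{\left(P,h \right)} = -4$
$\frac{371 + 457}{O{\left(-15,1 \right)} - 106} = \frac{371 + 457}{-4 - 106} = \frac{828}{-110} = 828 \left(- \frac{1}{110}\right) = - \frac{414}{55}$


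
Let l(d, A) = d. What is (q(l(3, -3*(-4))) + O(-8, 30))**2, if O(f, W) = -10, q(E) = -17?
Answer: 729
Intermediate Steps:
(q(l(3, -3*(-4))) + O(-8, 30))**2 = (-17 - 10)**2 = (-27)**2 = 729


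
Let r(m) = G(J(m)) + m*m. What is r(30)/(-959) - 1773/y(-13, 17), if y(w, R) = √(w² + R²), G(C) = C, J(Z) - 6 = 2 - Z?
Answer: -878/959 - 1773*√458/458 ≈ -83.762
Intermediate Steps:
J(Z) = 8 - Z (J(Z) = 6 + (2 - Z) = 8 - Z)
y(w, R) = √(R² + w²)
r(m) = 8 + m² - m (r(m) = (8 - m) + m*m = (8 - m) + m² = 8 + m² - m)
r(30)/(-959) - 1773/y(-13, 17) = (8 + 30² - 1*30)/(-959) - 1773/√(17² + (-13)²) = (8 + 900 - 30)*(-1/959) - 1773/√(289 + 169) = 878*(-1/959) - 1773*√458/458 = -878/959 - 1773*√458/458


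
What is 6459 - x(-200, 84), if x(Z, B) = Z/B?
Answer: 135689/21 ≈ 6461.4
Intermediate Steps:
6459 - x(-200, 84) = 6459 - (-200)/84 = 6459 - 1*(-50/21) = 6459 + 50/21 = 135689/21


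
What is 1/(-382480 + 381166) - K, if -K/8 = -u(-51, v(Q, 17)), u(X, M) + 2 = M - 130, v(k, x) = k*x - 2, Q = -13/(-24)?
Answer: 1311809/1314 ≈ 998.33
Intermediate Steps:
Q = 13/24 (Q = -13*(-1/24) = 13/24 ≈ 0.54167)
v(k, x) = -2 + k*x
u(X, M) = -132 + M (u(X, M) = -2 + (M - 130) = -2 + (-130 + M) = -132 + M)
K = -2995/3 (K = -(-8)*(-132 + (-2 + (13/24)*17)) = -(-8)*(-132 + (-2 + 221/24)) = -(-8)*(-132 + 173/24) = -(-8)*(-2995)/24 = -8*2995/24 = -2995/3 ≈ -998.33)
1/(-382480 + 381166) - K = 1/(-382480 + 381166) - 1*(-2995/3) = 1/(-1314) + 2995/3 = -1/1314 + 2995/3 = 1311809/1314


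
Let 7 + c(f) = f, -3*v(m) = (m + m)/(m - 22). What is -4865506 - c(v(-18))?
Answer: -48654987/10 ≈ -4.8655e+6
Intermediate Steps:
v(m) = -2*m/(3*(-22 + m)) (v(m) = -(m + m)/(3*(m - 22)) = -2*m/(3*(-22 + m)))
c(f) = -7 + f
-4865506 - c(v(-18)) = -4865506 - (-7 - 2*(-18)/(-66 + 3*(-18))) = -4865506 - (-7 - 2*(-18)/(-66 - 54)) = -4865506 - (-7 - 2*(-18)/(-120)) = -4865506 - (-7 - 2*(-18)*(-1/120)) = -4865506 - (-7 - 3/10) = -4865506 - 1*(-73/10) = -4865506 + 73/10 = -48654987/10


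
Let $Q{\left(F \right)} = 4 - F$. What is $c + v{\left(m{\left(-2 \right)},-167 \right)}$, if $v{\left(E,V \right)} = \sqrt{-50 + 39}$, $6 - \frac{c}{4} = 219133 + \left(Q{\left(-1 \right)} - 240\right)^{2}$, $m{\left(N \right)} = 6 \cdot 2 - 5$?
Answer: $-1097408 + i \sqrt{11} \approx -1.0974 \cdot 10^{6} + 3.3166 i$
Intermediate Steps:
$m{\left(N \right)} = 7$ ($m{\left(N \right)} = 12 - 5 = 7$)
$c = -1097408$ ($c = 24 - 4 \left(219133 + \left(\left(4 - -1\right) - 240\right)^{2}\right) = 24 - 4 \left(219133 + \left(\left(4 + 1\right) - 240\right)^{2}\right) = 24 - 4 \left(219133 + \left(5 - 240\right)^{2}\right) = 24 - 4 \left(219133 + \left(-235\right)^{2}\right) = 24 - 4 \left(219133 + 55225\right) = 24 - 1097432 = -1097408$)
$v{\left(E,V \right)} = i \sqrt{11}$ ($v{\left(E,V \right)} = \sqrt{-11} = i \sqrt{11}$)
$c + v{\left(m{\left(-2 \right)},-167 \right)} = -1097408 + i \sqrt{11}$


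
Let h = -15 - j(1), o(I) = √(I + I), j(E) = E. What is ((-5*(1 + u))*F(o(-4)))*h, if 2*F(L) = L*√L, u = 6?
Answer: 1120*(-1)^(¾)*2^(¼) ≈ -941.8 + 941.8*I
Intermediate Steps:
o(I) = √2*√I (o(I) = √(2*I) = √2*√I)
F(L) = L^(3/2)/2 (F(L) = (L*√L)/2 = L^(3/2)/2)
h = -16 (h = -15 - 1*1 = -15 - 1 = -16)
((-5*(1 + u))*F(o(-4)))*h = ((-5*(1 + 6))*((√2*√(-4))^(3/2)/2))*(-16) = ((-5*7)*((√2*(2*I))^(3/2)/2))*(-16) = -35*(2*I*√2)^(3/2)/2*(-16) = -35*4*2^(¼)*I^(3/2)/2*(-16) = -70*2^(¼)*I^(3/2)*(-16) = 1120*2^(¼)*I^(3/2)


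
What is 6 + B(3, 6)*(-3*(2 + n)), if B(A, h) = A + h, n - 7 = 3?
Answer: -318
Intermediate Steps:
n = 10 (n = 7 + 3 = 10)
6 + B(3, 6)*(-3*(2 + n)) = 6 + (3 + 6)*(-3*(2 + 10)) = 6 + 9*(-3*12) = 6 + 9*(-36) = 6 - 324 = -318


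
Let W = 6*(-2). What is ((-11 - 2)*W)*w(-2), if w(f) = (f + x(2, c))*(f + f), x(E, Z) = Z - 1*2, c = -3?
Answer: 4368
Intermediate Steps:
x(E, Z) = -2 + Z (x(E, Z) = Z - 2 = -2 + Z)
W = -12
w(f) = 2*f*(-5 + f) (w(f) = (f + (-2 - 3))*(f + f) = (f - 5)*(2*f) = (-5 + f)*(2*f) = 2*f*(-5 + f))
((-11 - 2)*W)*w(-2) = ((-11 - 2)*(-12))*(2*(-2)*(-5 - 2)) = (-13*(-12))*(2*(-2)*(-7)) = 156*28 = 4368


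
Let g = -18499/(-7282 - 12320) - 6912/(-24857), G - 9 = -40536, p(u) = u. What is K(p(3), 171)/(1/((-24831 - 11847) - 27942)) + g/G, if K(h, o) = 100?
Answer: -127602889028522554667/19746655683678 ≈ -6.4620e+6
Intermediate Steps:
G = -40527 (G = 9 - 40536 = -40527)
g = 595318667/487246914 (g = -18499/(-19602) - 6912*(-1/24857) = -18499*(-1/19602) + 6912/24857 = 18499/19602 + 6912/24857 = 595318667/487246914 ≈ 1.2218)
K(p(3), 171)/(1/((-24831 - 11847) - 27942)) + g/G = 100/(1/((-24831 - 11847) - 27942)) + (595318667/487246914)/(-40527) = 100/(1/(-36678 - 27942)) + (595318667/487246914)*(-1/40527) = 100/(1/(-64620)) - 595318667/19746655683678 = 100/(-1/64620) - 595318667/19746655683678 = 100*(-64620) - 595318667/19746655683678 = -6462000 - 595318667/19746655683678 = -127602889028522554667/19746655683678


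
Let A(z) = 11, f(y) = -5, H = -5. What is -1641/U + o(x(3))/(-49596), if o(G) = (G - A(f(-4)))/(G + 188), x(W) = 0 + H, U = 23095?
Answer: -3723364517/52402947615 ≈ -0.071053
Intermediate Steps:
x(W) = -5 (x(W) = 0 - 5 = -5)
o(G) = (-11 + G)/(188 + G) (o(G) = (G - 1*11)/(G + 188) = (G - 11)/(188 + G) = (-11 + G)/(188 + G))
-1641/U + o(x(3))/(-49596) = -1641/23095 + ((-11 - 5)/(188 - 5))/(-49596) = -1641*1/23095 + (-16/183)*(-1/49596) = -1641/23095 + ((1/183)*(-16))*(-1/49596) = -1641/23095 - 16/183*(-1/49596) = -1641/23095 + 4/2269017 = -3723364517/52402947615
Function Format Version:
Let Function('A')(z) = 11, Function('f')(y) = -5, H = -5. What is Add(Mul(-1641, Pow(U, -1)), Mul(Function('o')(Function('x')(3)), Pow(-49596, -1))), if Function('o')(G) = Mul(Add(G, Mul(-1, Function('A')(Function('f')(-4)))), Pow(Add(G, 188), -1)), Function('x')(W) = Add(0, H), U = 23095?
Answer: Rational(-3723364517, 52402947615) ≈ -0.071053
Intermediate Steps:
Function('x')(W) = -5 (Function('x')(W) = Add(0, -5) = -5)
Function('o')(G) = Mul(Pow(Add(188, G), -1), Add(-11, G)) (Function('o')(G) = Mul(Add(G, Mul(-1, 11)), Pow(Add(G, 188), -1)) = Mul(Add(G, -11), Pow(Add(188, G), -1)) = Mul(Add(-11, G), Pow(Add(188, G), -1)) = Mul(Pow(Add(188, G), -1), Add(-11, G)))
Add(Mul(-1641, Pow(U, -1)), Mul(Function('o')(Function('x')(3)), Pow(-49596, -1))) = Add(Mul(-1641, Pow(23095, -1)), Mul(Mul(Pow(Add(188, -5), -1), Add(-11, -5)), Pow(-49596, -1))) = Add(Mul(-1641, Rational(1, 23095)), Mul(Mul(Pow(183, -1), -16), Rational(-1, 49596))) = Add(Rational(-1641, 23095), Mul(Mul(Rational(1, 183), -16), Rational(-1, 49596))) = Add(Rational(-1641, 23095), Mul(Rational(-16, 183), Rational(-1, 49596))) = Add(Rational(-1641, 23095), Rational(4, 2269017)) = Rational(-3723364517, 52402947615)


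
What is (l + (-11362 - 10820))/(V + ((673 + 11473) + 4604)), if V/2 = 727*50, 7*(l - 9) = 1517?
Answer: -76847/313075 ≈ -0.24546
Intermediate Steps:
l = 1580/7 (l = 9 + (1/7)*1517 = 9 + 1517/7 = 1580/7 ≈ 225.71)
V = 72700 (V = 2*(727*50) = 2*36350 = 72700)
(l + (-11362 - 10820))/(V + ((673 + 11473) + 4604)) = (1580/7 + (-11362 - 10820))/(72700 + ((673 + 11473) + 4604)) = (1580/7 - 22182)/(72700 + (12146 + 4604)) = -153694/(7*(72700 + 16750)) = -153694/7/89450 = -153694/7*1/89450 = -76847/313075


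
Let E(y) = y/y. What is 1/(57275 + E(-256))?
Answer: 1/57276 ≈ 1.7459e-5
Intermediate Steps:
E(y) = 1
1/(57275 + E(-256)) = 1/(57275 + 1) = 1/57276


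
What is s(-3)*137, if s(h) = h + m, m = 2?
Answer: -137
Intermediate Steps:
s(h) = 2 + h (s(h) = h + 2 = 2 + h)
s(-3)*137 = (2 - 3)*137 = -1*137 = -137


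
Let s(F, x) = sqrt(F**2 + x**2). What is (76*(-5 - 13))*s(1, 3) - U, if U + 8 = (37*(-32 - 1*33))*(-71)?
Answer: -170747 - 1368*sqrt(10) ≈ -1.7507e+5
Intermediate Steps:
U = 170747 (U = -8 + (37*(-32 - 1*33))*(-71) = -8 + (37*(-32 - 33))*(-71) = -8 + (37*(-65))*(-71) = -8 - 2405*(-71) = -8 + 170755 = 170747)
(76*(-5 - 13))*s(1, 3) - U = (76*(-5 - 13))*sqrt(1**2 + 3**2) - 1*170747 = (76*(-18))*sqrt(1 + 9) - 170747 = -1368*sqrt(10) - 170747 = -170747 - 1368*sqrt(10)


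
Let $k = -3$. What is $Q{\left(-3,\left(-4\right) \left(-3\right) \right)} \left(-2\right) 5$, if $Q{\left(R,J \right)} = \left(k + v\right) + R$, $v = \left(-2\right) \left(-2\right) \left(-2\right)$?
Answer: $140$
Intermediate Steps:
$v = -8$ ($v = 4 \left(-2\right) = -8$)
$Q{\left(R,J \right)} = -11 + R$ ($Q{\left(R,J \right)} = \left(-3 - 8\right) + R = -11 + R$)
$Q{\left(-3,\left(-4\right) \left(-3\right) \right)} \left(-2\right) 5 = \left(-11 - 3\right) \left(-2\right) 5 = \left(-14\right) \left(-2\right) 5 = 28 \cdot 5 = 140$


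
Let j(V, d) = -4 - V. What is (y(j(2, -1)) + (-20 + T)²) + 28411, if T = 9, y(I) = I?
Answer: 28526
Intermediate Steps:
(y(j(2, -1)) + (-20 + T)²) + 28411 = ((-4 - 1*2) + (-20 + 9)²) + 28411 = ((-4 - 2) + (-11)²) + 28411 = (-6 + 121) + 28411 = 115 + 28411 = 28526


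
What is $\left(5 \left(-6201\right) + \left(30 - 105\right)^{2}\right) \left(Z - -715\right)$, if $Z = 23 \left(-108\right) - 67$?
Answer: $46597680$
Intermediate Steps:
$Z = -2551$ ($Z = -2484 - 67 = -2551$)
$\left(5 \left(-6201\right) + \left(30 - 105\right)^{2}\right) \left(Z - -715\right) = \left(5 \left(-6201\right) + \left(30 - 105\right)^{2}\right) \left(-2551 - -715\right) = \left(-31005 + \left(-75\right)^{2}\right) \left(-2551 + 715\right) = \left(-31005 + 5625\right) \left(-1836\right) = \left(-25380\right) \left(-1836\right) = 46597680$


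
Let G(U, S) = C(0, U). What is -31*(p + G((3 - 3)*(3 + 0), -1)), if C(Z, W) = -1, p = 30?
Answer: -899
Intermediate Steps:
G(U, S) = -1
-31*(p + G((3 - 3)*(3 + 0), -1)) = -31*(30 - 1) = -31*29 = -899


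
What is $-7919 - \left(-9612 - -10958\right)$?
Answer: $-9265$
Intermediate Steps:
$-7919 - \left(-9612 - -10958\right) = -7919 - \left(-9612 + 10958\right) = -7919 - 1346 = -9265$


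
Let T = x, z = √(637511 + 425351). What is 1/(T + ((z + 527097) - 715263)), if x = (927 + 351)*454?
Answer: 196023/76849501627 - √1062862/153699003254 ≈ 2.5440e-6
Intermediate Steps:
z = √1062862 ≈ 1031.0
x = 580212 (x = 1278*454 = 580212)
T = 580212
1/(T + ((z + 527097) - 715263)) = 1/(580212 + ((√1062862 + 527097) - 715263)) = 1/(580212 + ((527097 + √1062862) - 715263)) = 1/(580212 + (-188166 + √1062862)) = 1/(392046 + √1062862)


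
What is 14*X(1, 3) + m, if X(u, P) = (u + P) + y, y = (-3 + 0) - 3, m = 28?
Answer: 0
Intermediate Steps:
y = -6 (y = -3 - 3 = -6)
X(u, P) = -6 + P + u (X(u, P) = (u + P) - 6 = (P + u) - 6 = -6 + P + u)
14*X(1, 3) + m = 14*(-6 + 3 + 1) + 28 = 14*(-2) + 28 = -28 + 28 = 0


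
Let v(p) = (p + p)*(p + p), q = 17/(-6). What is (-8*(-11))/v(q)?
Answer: 792/289 ≈ 2.7405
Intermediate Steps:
q = -17/6 (q = 17*(-⅙) = -17/6 ≈ -2.8333)
v(p) = 4*p² (v(p) = (2*p)*(2*p) = 4*p²)
(-8*(-11))/v(q) = (-8*(-11))/((4*(-17/6)²)) = 88/((4*(289/36))) = 88/(289/9) = 88*(9/289) = 792/289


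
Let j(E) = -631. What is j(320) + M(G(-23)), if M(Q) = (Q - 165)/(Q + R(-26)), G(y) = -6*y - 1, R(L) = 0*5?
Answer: -86475/137 ≈ -631.20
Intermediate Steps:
R(L) = 0
G(y) = -1 - 6*y
M(Q) = (-165 + Q)/Q (M(Q) = (Q - 165)/(Q + 0) = (-165 + Q)/Q)
j(320) + M(G(-23)) = -631 + (-165 + (-1 - 6*(-23)))/(-1 - 6*(-23)) = -631 + (-165 + (-1 + 138))/(-1 + 138) = -631 + (-165 + 137)/137 = -631 + (1/137)*(-28) = -631 - 28/137 = -86475/137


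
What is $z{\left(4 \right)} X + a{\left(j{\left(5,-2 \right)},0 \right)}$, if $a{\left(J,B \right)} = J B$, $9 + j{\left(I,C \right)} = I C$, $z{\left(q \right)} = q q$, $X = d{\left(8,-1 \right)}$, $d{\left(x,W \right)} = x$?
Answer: $128$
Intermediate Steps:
$X = 8$
$z{\left(q \right)} = q^{2}$
$j{\left(I,C \right)} = -9 + C I$ ($j{\left(I,C \right)} = -9 + I C = -9 + C I$)
$a{\left(J,B \right)} = B J$
$z{\left(4 \right)} X + a{\left(j{\left(5,-2 \right)},0 \right)} = 4^{2} \cdot 8 + 0 \left(-9 - 10\right) = 16 \cdot 8 + 0 \left(-9 - 10\right) = 128 + 0 \left(-19\right) = 128 + 0 = 128$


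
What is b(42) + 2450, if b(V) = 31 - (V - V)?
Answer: 2481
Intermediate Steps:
b(V) = 31 (b(V) = 31 - 1*0 = 31 + 0 = 31)
b(42) + 2450 = 31 + 2450 = 2481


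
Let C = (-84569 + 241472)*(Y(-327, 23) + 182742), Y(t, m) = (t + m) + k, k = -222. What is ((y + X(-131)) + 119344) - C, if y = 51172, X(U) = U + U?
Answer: -28590066794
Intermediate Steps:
X(U) = 2*U
Y(t, m) = -222 + m + t (Y(t, m) = (t + m) - 222 = (m + t) - 222 = -222 + m + t)
C = 28590237048 (C = (-84569 + 241472)*((-222 + 23 - 327) + 182742) = 156903*(-526 + 182742) = 156903*182216 = 28590237048)
((y + X(-131)) + 119344) - C = ((51172 + 2*(-131)) + 119344) - 1*28590237048 = ((51172 - 262) + 119344) - 28590237048 = (50910 + 119344) - 28590237048 = 170254 - 28590237048 = -28590066794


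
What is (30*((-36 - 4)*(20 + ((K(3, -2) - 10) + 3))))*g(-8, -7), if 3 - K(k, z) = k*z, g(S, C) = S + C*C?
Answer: -1082400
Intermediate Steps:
g(S, C) = S + C²
K(k, z) = 3 - k*z
(30*((-36 - 4)*(20 + ((K(3, -2) - 10) + 3))))*g(-8, -7) = (30*((-36 - 4)*(20 + (((3 - 1*3*(-2)) - 10) + 3))))*(-8 + (-7)²) = (30*(-40*(20 + (((3 + 6) - 10) + 3))))*(-8 + 49) = (30*(-40*(20 + ((9 - 10) + 3))))*41 = (30*(-40*(20 + (-1 + 3))))*41 = (30*(-40*(20 + 2)))*41 = (30*(-40*22))*41 = (30*(-880))*41 = -26400*41 = -1082400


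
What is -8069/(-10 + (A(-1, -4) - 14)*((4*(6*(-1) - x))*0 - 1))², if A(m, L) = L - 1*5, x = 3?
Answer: -8069/169 ≈ -47.746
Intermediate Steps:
A(m, L) = -5 + L (A(m, L) = L - 5 = -5 + L)
-8069/(-10 + (A(-1, -4) - 14)*((4*(6*(-1) - x))*0 - 1))² = -8069/(-10 + ((-5 - 4) - 14)*((4*(6*(-1) - 1*3))*0 - 1))² = -8069/(-10 + (-9 - 14)*((4*(-6 - 3))*0 - 1))² = -8069/(-10 - 23*((4*(-9))*0 - 1))² = -8069/(-10 - 23*(-36*0 - 1))² = -8069/(-10 - 23*(0 - 1))² = -8069/(-10 - 23*(-1))² = -8069/(-10 + 23)² = -8069/(13²) = -8069/169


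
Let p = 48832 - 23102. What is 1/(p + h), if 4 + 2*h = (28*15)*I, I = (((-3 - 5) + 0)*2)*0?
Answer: 1/25728 ≈ 3.8868e-5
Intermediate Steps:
I = 0 (I = ((-8 + 0)*2)*0 = -8*2*0 = -16*0 = 0)
h = -2 (h = -2 + ((28*15)*0)/2 = -2 + (420*0)/2 = -2 + (½)*0 = -2 + 0 = -2)
p = 25730
1/(p + h) = 1/(25730 - 2) = 1/25728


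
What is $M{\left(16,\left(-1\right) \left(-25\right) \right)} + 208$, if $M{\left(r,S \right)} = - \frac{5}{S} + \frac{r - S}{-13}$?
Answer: $\frac{13552}{65} \approx 208.49$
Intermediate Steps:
$M{\left(r,S \right)} = - \frac{5}{S} - \frac{r}{13} + \frac{S}{13}$ ($M{\left(r,S \right)} = - \frac{5}{S} + \left(r - S\right) \left(- \frac{1}{13}\right) = - \frac{5}{S} + \left(- \frac{r}{13} + \frac{S}{13}\right) = - \frac{5}{S} - \frac{r}{13} + \frac{S}{13}$)
$M{\left(16,\left(-1\right) \left(-25\right) \right)} + 208 = \frac{-65 + \left(-1\right) \left(-25\right) \left(\left(-1\right) \left(-25\right) - 16\right)}{13 \left(\left(-1\right) \left(-25\right)\right)} + 208 = \frac{-65 + 25 \left(25 - 16\right)}{13 \cdot 25} + 208 = \frac{1}{13} \cdot \frac{1}{25} \left(-65 + 25 \cdot 9\right) + 208 = \frac{1}{13} \cdot \frac{1}{25} \left(-65 + 225\right) + 208 = \frac{1}{13} \cdot \frac{1}{25} \cdot 160 + 208 = \frac{32}{65} + 208 = \frac{13552}{65}$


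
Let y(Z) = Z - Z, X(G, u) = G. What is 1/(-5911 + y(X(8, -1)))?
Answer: -1/5911 ≈ -0.00016918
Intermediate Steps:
y(Z) = 0
1/(-5911 + y(X(8, -1))) = 1/(-5911 + 0) = 1/(-5911) = -1/5911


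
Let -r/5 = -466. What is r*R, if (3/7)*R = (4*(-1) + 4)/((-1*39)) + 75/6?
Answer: 203875/3 ≈ 67958.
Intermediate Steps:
r = 2330 (r = -5*(-466) = 2330)
R = 175/6 (R = 7*((4*(-1) + 4)/((-1*39)) + 75/6)/3 = 7*((-4 + 4)/(-39) + 75*(1/6))/3 = 7*(0*(-1/39) + 25/2)/3 = 7*(0 + 25/2)/3 = (7/3)*(25/2) = 175/6 ≈ 29.167)
r*R = 2330*(175/6) = 203875/3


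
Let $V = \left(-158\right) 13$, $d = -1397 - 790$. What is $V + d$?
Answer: $-4241$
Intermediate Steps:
$d = -2187$ ($d = -1397 - 790 = -2187$)
$V = -2054$
$V + d = -2054 - 2187 = -4241$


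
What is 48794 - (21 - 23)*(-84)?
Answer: 48626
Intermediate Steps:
48794 - (21 - 23)*(-84) = 48794 - (-2)*(-84) = 48794 - 1*168 = 48794 - 168 = 48626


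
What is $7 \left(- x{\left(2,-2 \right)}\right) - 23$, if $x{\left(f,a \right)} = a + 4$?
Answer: $-37$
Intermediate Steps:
$x{\left(f,a \right)} = 4 + a$
$7 \left(- x{\left(2,-2 \right)}\right) - 23 = 7 \left(- (4 - 2)\right) - 23 = 7 \left(\left(-1\right) 2\right) - 23 = 7 \left(-2\right) - 23 = -14 - 23 = -37$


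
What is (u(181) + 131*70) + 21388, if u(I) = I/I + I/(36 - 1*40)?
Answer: 122055/4 ≈ 30514.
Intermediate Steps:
u(I) = 1 - I/4 (u(I) = 1 + I/(36 - 40) = 1 + I/(-4) = 1 + I*(-¼) = 1 - I/4)
(u(181) + 131*70) + 21388 = ((1 - ¼*181) + 131*70) + 21388 = ((1 - 181/4) + 9170) + 21388 = (-177/4 + 9170) + 21388 = 36503/4 + 21388 = 122055/4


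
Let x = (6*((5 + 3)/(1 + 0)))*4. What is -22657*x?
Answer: -4350144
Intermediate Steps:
x = 192 (x = (6*(8/1))*4 = (6*(8*1))*4 = (6*8)*4 = 48*4 = 192)
-22657*x = -22657*192 = -4350144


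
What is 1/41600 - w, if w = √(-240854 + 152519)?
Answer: 1/41600 - 3*I*√9815 ≈ 2.4038e-5 - 297.21*I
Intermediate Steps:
w = 3*I*√9815 (w = √(-88335) = 3*I*√9815 ≈ 297.21*I)
1/41600 - w = 1/41600 - 3*I*√9815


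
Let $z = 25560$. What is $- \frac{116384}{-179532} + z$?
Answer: $\frac{1147238576}{44883} \approx 25561.0$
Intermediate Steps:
$- \frac{116384}{-179532} + z = - \frac{116384}{-179532} + 25560 = \left(-116384\right) \left(- \frac{1}{179532}\right) + 25560 = \frac{29096}{44883} + 25560 = \frac{1147238576}{44883}$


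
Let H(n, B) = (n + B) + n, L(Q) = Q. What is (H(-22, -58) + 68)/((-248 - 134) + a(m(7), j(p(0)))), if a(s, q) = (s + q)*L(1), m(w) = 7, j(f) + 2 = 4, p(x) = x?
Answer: 34/373 ≈ 0.091153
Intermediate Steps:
j(f) = 2 (j(f) = -2 + 4 = 2)
H(n, B) = B + 2*n (H(n, B) = (B + n) + n = B + 2*n)
a(s, q) = q + s (a(s, q) = (s + q)*1 = (q + s)*1 = q + s)
(H(-22, -58) + 68)/((-248 - 134) + a(m(7), j(p(0)))) = ((-58 + 2*(-22)) + 68)/((-248 - 134) + (2 + 7)) = ((-58 - 44) + 68)/(-382 + 9) = (-102 + 68)/(-373) = -34*(-1/373) = 34/373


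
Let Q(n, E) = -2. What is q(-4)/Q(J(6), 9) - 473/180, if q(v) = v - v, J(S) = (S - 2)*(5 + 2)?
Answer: -473/180 ≈ -2.6278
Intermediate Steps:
J(S) = -14 + 7*S (J(S) = (-2 + S)*7 = -14 + 7*S)
q(v) = 0
q(-4)/Q(J(6), 9) - 473/180 = 0/(-2) - 473/180 = 0*(-1/2) - 473*1/180 = 0 - 473/180 = -473/180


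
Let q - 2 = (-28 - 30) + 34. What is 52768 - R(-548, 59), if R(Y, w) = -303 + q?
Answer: 53093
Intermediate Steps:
q = -22 (q = 2 + ((-28 - 30) + 34) = 2 + (-58 + 34) = 2 - 24 = -22)
R(Y, w) = -325 (R(Y, w) = -303 - 22 = -325)
52768 - R(-548, 59) = 52768 - 1*(-325) = 52768 + 325 = 53093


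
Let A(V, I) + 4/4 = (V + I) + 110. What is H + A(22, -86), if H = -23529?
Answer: -23484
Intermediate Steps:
A(V, I) = 109 + I + V (A(V, I) = -1 + ((V + I) + 110) = -1 + ((I + V) + 110) = -1 + (110 + I + V) = 109 + I + V)
H + A(22, -86) = -23529 + (109 - 86 + 22) = -23529 + 45 = -23484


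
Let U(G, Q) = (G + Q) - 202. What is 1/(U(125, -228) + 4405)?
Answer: 1/4100 ≈ 0.00024390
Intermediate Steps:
U(G, Q) = -202 + G + Q
1/(U(125, -228) + 4405) = 1/((-202 + 125 - 228) + 4405) = 1/(-305 + 4405) = 1/4100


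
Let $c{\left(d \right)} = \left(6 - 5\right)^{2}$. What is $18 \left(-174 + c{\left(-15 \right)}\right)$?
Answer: $-3114$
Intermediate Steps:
$c{\left(d \right)} = 1$ ($c{\left(d \right)} = 1^{2} = 1$)
$18 \left(-174 + c{\left(-15 \right)}\right) = 18 \left(-174 + 1\right) = 18 \left(-173\right) = -3114$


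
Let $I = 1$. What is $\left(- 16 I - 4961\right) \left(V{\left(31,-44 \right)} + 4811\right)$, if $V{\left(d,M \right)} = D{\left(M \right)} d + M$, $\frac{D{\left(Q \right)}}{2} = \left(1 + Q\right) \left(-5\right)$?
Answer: $-90068769$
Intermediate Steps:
$D{\left(Q \right)} = -10 - 10 Q$ ($D{\left(Q \right)} = 2 \left(1 + Q\right) \left(-5\right) = 2 \left(-5 - 5 Q\right) = -10 - 10 Q$)
$V{\left(d,M \right)} = M + d \left(-10 - 10 M\right)$ ($V{\left(d,M \right)} = \left(-10 - 10 M\right) d + M = d \left(-10 - 10 M\right) + M = M + d \left(-10 - 10 M\right)$)
$\left(- 16 I - 4961\right) \left(V{\left(31,-44 \right)} + 4811\right) = \left(\left(-16\right) 1 - 4961\right) \left(\left(-44 - 310 \left(1 - 44\right)\right) + 4811\right) = \left(-16 - 4961\right) \left(\left(-44 - 310 \left(-43\right)\right) + 4811\right) = - 4977 \left(\left(-44 + 13330\right) + 4811\right) = - 4977 \left(13286 + 4811\right) = \left(-4977\right) 18097 = -90068769$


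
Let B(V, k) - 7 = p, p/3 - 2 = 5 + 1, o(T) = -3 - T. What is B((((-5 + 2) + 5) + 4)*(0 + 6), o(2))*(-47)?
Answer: -1457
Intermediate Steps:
p = 24 (p = 6 + 3*(5 + 1) = 6 + 3*6 = 6 + 18 = 24)
B(V, k) = 31 (B(V, k) = 7 + 24 = 31)
B((((-5 + 2) + 5) + 4)*(0 + 6), o(2))*(-47) = 31*(-47) = -1457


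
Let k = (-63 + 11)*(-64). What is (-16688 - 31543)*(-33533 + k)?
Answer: 1456817355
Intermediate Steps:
k = 3328 (k = -52*(-64) = 3328)
(-16688 - 31543)*(-33533 + k) = (-16688 - 31543)*(-33533 + 3328) = -48231*(-30205) = 1456817355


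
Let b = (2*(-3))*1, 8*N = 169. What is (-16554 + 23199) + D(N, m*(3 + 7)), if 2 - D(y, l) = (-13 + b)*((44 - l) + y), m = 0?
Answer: 63075/8 ≈ 7884.4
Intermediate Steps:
N = 169/8 (N = (⅛)*169 = 169/8 ≈ 21.125)
b = -6 (b = -6*1 = -6)
D(y, l) = 838 - 19*l + 19*y (D(y, l) = 2 - (-13 - 6)*((44 - l) + y) = 2 - (-19)*(44 + y - l) = 2 - (-836 - 19*y + 19*l) = 2 + (836 - 19*l + 19*y) = 838 - 19*l + 19*y)
(-16554 + 23199) + D(N, m*(3 + 7)) = (-16554 + 23199) + (838 - 0*(3 + 7) + 19*(169/8)) = 6645 + (838 - 0*10 + 3211/8) = 6645 + (838 - 19*0 + 3211/8) = 6645 + (838 + 0 + 3211/8) = 6645 + 9915/8 = 63075/8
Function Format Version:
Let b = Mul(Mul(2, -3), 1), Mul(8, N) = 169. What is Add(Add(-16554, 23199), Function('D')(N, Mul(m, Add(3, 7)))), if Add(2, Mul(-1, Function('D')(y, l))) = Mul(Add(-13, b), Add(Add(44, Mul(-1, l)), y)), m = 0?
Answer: Rational(63075, 8) ≈ 7884.4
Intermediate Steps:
N = Rational(169, 8) (N = Mul(Rational(1, 8), 169) = Rational(169, 8) ≈ 21.125)
b = -6 (b = Mul(-6, 1) = -6)
Function('D')(y, l) = Add(838, Mul(-19, l), Mul(19, y)) (Function('D')(y, l) = Add(2, Mul(-1, Mul(Add(-13, -6), Add(Add(44, Mul(-1, l)), y)))) = Add(2, Mul(-1, Mul(-19, Add(44, y, Mul(-1, l))))) = Add(2, Mul(-1, Add(-836, Mul(-19, y), Mul(19, l)))) = Add(2, Add(836, Mul(-19, l), Mul(19, y))) = Add(838, Mul(-19, l), Mul(19, y)))
Add(Add(-16554, 23199), Function('D')(N, Mul(m, Add(3, 7)))) = Add(Add(-16554, 23199), Add(838, Mul(-19, Mul(0, Add(3, 7))), Mul(19, Rational(169, 8)))) = Add(6645, Add(838, Mul(-19, Mul(0, 10)), Rational(3211, 8))) = Add(6645, Add(838, Mul(-19, 0), Rational(3211, 8))) = Add(6645, Add(838, 0, Rational(3211, 8))) = Add(6645, Rational(9915, 8)) = Rational(63075, 8)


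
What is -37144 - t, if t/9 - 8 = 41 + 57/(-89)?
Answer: -3344552/89 ≈ -37579.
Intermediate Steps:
t = 38736/89 (t = 72 + 9*(41 + 57/(-89)) = 72 + 9*(41 - 1/89*57) = 72 + 9*(41 - 57/89) = 72 + 9*(3592/89) = 72 + 32328/89 = 38736/89 ≈ 435.24)
-37144 - t = -37144 - 1*38736/89 = -37144 - 38736/89 = -3344552/89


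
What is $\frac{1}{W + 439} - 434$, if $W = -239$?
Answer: $- \frac{86799}{200} \approx -434.0$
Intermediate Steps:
$\frac{1}{W + 439} - 434 = \frac{1}{-239 + 439} - 434 = \frac{1}{200} - 434 = - \frac{86799}{200}$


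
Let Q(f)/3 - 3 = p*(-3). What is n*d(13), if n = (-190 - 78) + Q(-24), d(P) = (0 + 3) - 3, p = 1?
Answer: 0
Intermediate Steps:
d(P) = 0 (d(P) = 3 - 3 = 0)
Q(f) = 0 (Q(f) = 9 + 3*(1*(-3)) = 9 + 3*(-3) = 9 - 9 = 0)
n = -268 (n = (-190 - 78) + 0 = -268 + 0 = -268)
n*d(13) = -268*0 = 0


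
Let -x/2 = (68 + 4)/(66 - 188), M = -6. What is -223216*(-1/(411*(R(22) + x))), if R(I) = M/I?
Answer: 21396848/35757 ≈ 598.40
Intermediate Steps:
R(I) = -6/I
x = 72/61 (x = -2*(68 + 4)/(66 - 188) = -144/(-122) = -144*(-1)/122 = -2*(-36/61) = 72/61 ≈ 1.1803)
-223216*(-1/(411*(R(22) + x))) = -223216*(-1/(411*(-6/22 + 72/61))) = -223216*(-1/(411*(-6*1/22 + 72/61))) = -223216*(-1/(411*(-3/11 + 72/61))) = -223216/((609/671)*(-411)) = -223216/(-250299/671) = -223216*(-671/250299) = 21396848/35757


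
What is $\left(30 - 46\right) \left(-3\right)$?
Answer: $48$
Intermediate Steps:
$\left(30 - 46\right) \left(-3\right) = \left(-16\right) \left(-3\right) = 48$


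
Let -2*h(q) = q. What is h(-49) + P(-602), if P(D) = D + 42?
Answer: -1071/2 ≈ -535.50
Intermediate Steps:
h(q) = -q/2
P(D) = 42 + D
h(-49) + P(-602) = -½*(-49) + (42 - 602) = 49/2 - 560 = -1071/2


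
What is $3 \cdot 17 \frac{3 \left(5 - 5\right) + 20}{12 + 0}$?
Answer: $85$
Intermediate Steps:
$3 \cdot 17 \frac{3 \left(5 - 5\right) + 20}{12 + 0} = 51 \frac{3 \cdot 0 + 20}{12} = 51 \left(0 + 20\right) \frac{1}{12} = 51 \cdot 20 \cdot \frac{1}{12} = 51 \cdot \frac{5}{3} = 85$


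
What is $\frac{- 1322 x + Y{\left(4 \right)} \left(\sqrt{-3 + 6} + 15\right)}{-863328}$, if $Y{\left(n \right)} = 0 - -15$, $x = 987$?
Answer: $\frac{434863}{287776} - \frac{5 \sqrt{3}}{287776} \approx 1.5111$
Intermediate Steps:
$Y{\left(n \right)} = 15$ ($Y{\left(n \right)} = 0 + 15 = 15$)
$\frac{- 1322 x + Y{\left(4 \right)} \left(\sqrt{-3 + 6} + 15\right)}{-863328} = \frac{\left(-1322\right) 987 + 15 \left(\sqrt{-3 + 6} + 15\right)}{-863328} = \left(-1304814 + 15 \left(\sqrt{3} + 15\right)\right) \left(- \frac{1}{863328}\right) = \left(-1304814 + 15 \left(15 + \sqrt{3}\right)\right) \left(- \frac{1}{863328}\right) = \left(-1304814 + \left(225 + 15 \sqrt{3}\right)\right) \left(- \frac{1}{863328}\right) = \left(-1304589 + 15 \sqrt{3}\right) \left(- \frac{1}{863328}\right) = \frac{434863}{287776} - \frac{5 \sqrt{3}}{287776}$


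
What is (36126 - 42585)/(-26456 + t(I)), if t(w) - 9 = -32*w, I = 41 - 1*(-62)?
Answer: 6459/29743 ≈ 0.21716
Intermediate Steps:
I = 103 (I = 41 + 62 = 103)
t(w) = 9 - 32*w
(36126 - 42585)/(-26456 + t(I)) = (36126 - 42585)/(-26456 + (9 - 32*103)) = -6459/(-26456 + (9 - 3296)) = -6459/(-26456 - 3287) = -6459/(-29743) = -6459*(-1/29743) = 6459/29743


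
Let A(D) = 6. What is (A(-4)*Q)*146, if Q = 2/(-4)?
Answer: -438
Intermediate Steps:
Q = -1/2 (Q = 2*(-1/4) = -1/2 ≈ -0.50000)
(A(-4)*Q)*146 = (6*(-1/2))*146 = -3*146 = -438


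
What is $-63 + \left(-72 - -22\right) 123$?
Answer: $-6213$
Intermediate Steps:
$-63 + \left(-72 - -22\right) 123 = -63 + \left(-72 + 22\right) 123 = -63 - 6150 = -6213$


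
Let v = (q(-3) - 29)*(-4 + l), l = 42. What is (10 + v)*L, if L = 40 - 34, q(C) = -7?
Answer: -8148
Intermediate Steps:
v = -1368 (v = (-7 - 29)*(-4 + 42) = -36*38 = -1368)
L = 6
(10 + v)*L = (10 - 1368)*6 = -1358*6 = -8148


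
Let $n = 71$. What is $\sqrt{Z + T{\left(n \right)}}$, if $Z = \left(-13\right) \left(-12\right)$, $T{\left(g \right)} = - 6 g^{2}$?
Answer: $i \sqrt{30090} \approx 173.46 i$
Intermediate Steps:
$Z = 156$
$\sqrt{Z + T{\left(n \right)}} = \sqrt{156 - 6 \cdot 71^{2}} = \sqrt{156 - 30246} = \sqrt{-30090} = i \sqrt{30090}$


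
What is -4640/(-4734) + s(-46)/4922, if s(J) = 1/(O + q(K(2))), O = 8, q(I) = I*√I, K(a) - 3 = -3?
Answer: 91354687/93202992 ≈ 0.98017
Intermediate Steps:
K(a) = 0 (K(a) = 3 - 3 = 0)
q(I) = I^(3/2)
s(J) = ⅛ (s(J) = 1/(8 + 0^(3/2)) = 1/(8 + 0) = 1/8 = ⅛)
-4640/(-4734) + s(-46)/4922 = -4640/(-4734) + (⅛)/4922 = -4640*(-1/4734) + (⅛)*(1/4922) = 2320/2367 + 1/39376 = 91354687/93202992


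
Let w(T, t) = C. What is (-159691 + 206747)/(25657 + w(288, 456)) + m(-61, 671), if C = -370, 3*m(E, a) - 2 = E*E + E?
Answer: 30914054/25287 ≈ 1222.5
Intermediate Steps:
m(E, a) = 2/3 + E/3 + E**2/3 (m(E, a) = 2/3 + (E*E + E)/3 = 2/3 + (E**2 + E)/3 = 2/3 + (E + E**2)/3 = 2/3 + (E/3 + E**2/3) = 2/3 + E/3 + E**2/3)
w(T, t) = -370
(-159691 + 206747)/(25657 + w(288, 456)) + m(-61, 671) = (-159691 + 206747)/(25657 - 370) + (2/3 + (1/3)*(-61) + (1/3)*(-61)**2) = 47056/25287 + (2/3 - 61/3 + (1/3)*3721) = 47056*(1/25287) + (2/3 - 61/3 + 3721/3) = 47056/25287 + 3662/3 = 30914054/25287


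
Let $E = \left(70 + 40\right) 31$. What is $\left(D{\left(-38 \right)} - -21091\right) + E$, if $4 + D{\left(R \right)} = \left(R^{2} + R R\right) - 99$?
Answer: $27286$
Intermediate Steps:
$E = 3410$ ($E = 110 \cdot 31 = 3410$)
$D{\left(R \right)} = -103 + 2 R^{2}$ ($D{\left(R \right)} = -4 - \left(99 - R^{2} - R R\right) = -4 + \left(\left(R^{2} + R^{2}\right) - 99\right) = -4 + \left(2 R^{2} - 99\right) = -4 + \left(-99 + 2 R^{2}\right) = -103 + 2 R^{2}$)
$\left(D{\left(-38 \right)} - -21091\right) + E = \left(\left(-103 + 2 \left(-38\right)^{2}\right) - -21091\right) + 3410 = \left(\left(-103 + 2 \cdot 1444\right) + 21091\right) + 3410 = \left(\left(-103 + 2888\right) + 21091\right) + 3410 = \left(2785 + 21091\right) + 3410 = 23876 + 3410 = 27286$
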